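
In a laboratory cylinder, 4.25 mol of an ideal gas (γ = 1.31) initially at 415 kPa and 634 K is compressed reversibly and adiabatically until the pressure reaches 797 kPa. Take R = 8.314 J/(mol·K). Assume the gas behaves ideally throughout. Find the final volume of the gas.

V₁ = nRT₁/P₁ = 4.25×8.314×634/415 = 54.0 L.
Adiabatic: T₂/T₁ = (P₂/P₁)^((γ−1)/γ) ⇒ T₂ = 634×(1.92)^0.237 = 740 K; V₂ = 32.8 L.

32.8 L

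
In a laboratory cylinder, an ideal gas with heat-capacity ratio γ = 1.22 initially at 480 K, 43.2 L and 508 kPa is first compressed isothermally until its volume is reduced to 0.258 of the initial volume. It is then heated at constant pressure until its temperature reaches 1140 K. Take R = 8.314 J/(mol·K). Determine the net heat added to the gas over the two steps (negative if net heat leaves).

138000 J

n = P₁V₁/(RT₁) = 508×43.2/(8.314×480) = 5.50 mol.
Step 1 — Isothermal: T stays 480 K; PV = const ⇒ V₂ = 11.1 L, P₂ = 1970 kPa.
ΔU = 0 (ideal gas, T constant).
W = nRT ln(V₂/V₁) = 5.50×8.314×480×ln(0.258) = -29700 J.
Q = ΔU + W = -29700 J.
State after step 1: P = 1970 kPa, V = 11.1 L, T = 480 K.
Step 2 — Isobaric: P stays 1970 kPa; V/T = const ⇒ T₂ = 1140 K, V₂ = 26.5 L.
W = PΔV = 1970×(26.5−11.1) kPa·L = 30200 J.
ΔU = nCvΔT = 5.50×37.8×(1140−480) = 137000 J.
Q = ΔU + W = nCpΔT = 167000 J.
Net over both steps: W = 443 J, Q = 138000 J, ΔU = 137000 J.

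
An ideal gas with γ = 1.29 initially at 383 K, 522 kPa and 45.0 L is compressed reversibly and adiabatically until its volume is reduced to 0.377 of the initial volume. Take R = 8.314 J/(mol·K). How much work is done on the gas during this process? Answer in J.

n = P₁V₁/(RT₁) = 522×45.0/(8.314×383) = 7.38 mol.
Adiabatic: TV^(γ−1) = const ⇒ T₂ = 383×(2.65)^0.290 = 508 K; PV^γ = const ⇒ P₂ = 1840 kPa.
ΔU = nCvΔT = 7.38×28.7×(508−383) = 26500 J.
Q = 0 for an adiabatic process, so W = −ΔU = -26500 J.
Work done on the gas = −W_by = 26500 J.

26500 J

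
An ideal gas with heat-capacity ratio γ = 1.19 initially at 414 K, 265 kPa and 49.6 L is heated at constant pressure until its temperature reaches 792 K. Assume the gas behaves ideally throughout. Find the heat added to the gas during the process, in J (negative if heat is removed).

n = P₁V₁/(RT₁) = 265×49.6/(8.314×414) = 3.82 mol.
Isobaric: P stays 265 kPa; V/T = const ⇒ T₂ = 792 K, V₂ = 94.9 L.
W = PΔV = 265×(94.9−49.6) kPa·L = 12000 J.
ΔU = nCvΔT = 3.82×43.8×(792−414) = 63200 J.
Q = ΔU + W = nCpΔT = 75200 J.

75200 J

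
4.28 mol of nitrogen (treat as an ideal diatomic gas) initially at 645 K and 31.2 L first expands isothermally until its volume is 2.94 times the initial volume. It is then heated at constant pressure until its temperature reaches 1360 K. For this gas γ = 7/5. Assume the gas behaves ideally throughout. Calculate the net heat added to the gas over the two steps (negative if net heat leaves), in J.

114000 J

P₁ = nRT₁/V₁ = 4.28×8.314×645/31.2 = 736 kPa.
Step 1 — Isothermal: T stays 645 K; PV = const ⇒ V₂ = 91.7 L, P₂ = 250 kPa.
ΔU = 0 (ideal gas, T constant).
W = nRT ln(V₂/V₁) = 4.28×8.314×645×ln(2.94) = 24800 J.
Q = ΔU + W = 24800 J.
State after step 1: P = 250 kPa, V = 91.7 L, T = 645 K.
Step 2 — Isobaric: P stays 250 kPa; V/T = const ⇒ T₂ = 1360 K, V₂ = 193 L.
W = PΔV = 250×(193−91.7) kPa·L = 25400 J.
ΔU = nCvΔT = 4.28×20.8×(1360−645) = 63600 J.
Q = ΔU + W = nCpΔT = 89000 J.
Net over both steps: W = 50200 J, Q = 114000 J, ΔU = 63600 J.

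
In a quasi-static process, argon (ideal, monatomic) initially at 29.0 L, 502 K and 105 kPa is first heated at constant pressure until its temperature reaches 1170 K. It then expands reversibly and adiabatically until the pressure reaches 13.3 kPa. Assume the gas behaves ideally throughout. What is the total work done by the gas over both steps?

n = P₁V₁/(RT₁) = 105×29.0/(8.314×502) = 0.730 mol.
Step 1 — Isobaric: P stays 105 kPa; V/T = const ⇒ T₂ = 1170 K, V₂ = 67.6 L.
W = PΔV = 105×(67.6−29.0) kPa·L = 4050 J.
ΔU = nCvΔT = 0.730×12.5×(1170−502) = 6080 J.
Q = ΔU + W = nCpΔT = 10100 J.
State after step 1: P = 105 kPa, V = 67.6 L, T = 1170 K.
Step 2 — Adiabatic: T₂/T₁ = (P₂/P₁)^((γ−1)/γ) ⇒ T₂ = 1170×(0.127)^0.400 = 512 K; V₂ = 233 L.
ΔU = nCvΔT = 0.730×12.5×(512−1170) = -5990 J.
Q = 0 for an adiabatic process, so W = −ΔU = 5990 J.
Net over both steps: W = 10000 J, Q = 10100 J, ΔU = 90.8 J.

10000 J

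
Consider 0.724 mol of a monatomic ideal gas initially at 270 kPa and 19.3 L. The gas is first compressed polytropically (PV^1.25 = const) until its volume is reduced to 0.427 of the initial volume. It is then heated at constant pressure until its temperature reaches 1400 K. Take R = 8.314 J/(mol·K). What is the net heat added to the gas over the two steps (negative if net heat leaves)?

1860 J

T₁ = P₁V₁/(nR) = 270×19.3/(0.724×8.314) = 866 K.
Step 1 — Polytropic n=1.25: T₂ = T₁(V₁/V₂)^(n−1) = 866×(2.34)^0.25 = 1070 K; P₂ = P₁(V₁/V₂)^n = 782 kPa.
W = (P₁V₁−P₂V₂)/(n−1) = (270×19.3−782×8.24)/0.25 = -4940 J.
ΔU = nCvΔT = 0.724×12.5×(1070−866) = 1850 J.
Q = ΔU + W = -3090 J.
State after step 1: P = 782 kPa, V = 8.24 L, T = 1070 K.
Step 2 — Isobaric: P stays 782 kPa; V/T = const ⇒ T₂ = 1400 K, V₂ = 10.8 L.
W = PΔV = 782×(10.8−8.24) kPa·L = 1980 J.
ΔU = nCvΔT = 0.724×12.5×(1400−1070) = 2970 J.
Q = ΔU + W = nCpΔT = 4950 J.
Net over both steps: W = -2960 J, Q = 1860 J, ΔU = 4820 J.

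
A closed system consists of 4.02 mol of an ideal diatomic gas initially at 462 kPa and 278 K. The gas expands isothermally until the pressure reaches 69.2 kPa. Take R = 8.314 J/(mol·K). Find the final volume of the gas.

134 L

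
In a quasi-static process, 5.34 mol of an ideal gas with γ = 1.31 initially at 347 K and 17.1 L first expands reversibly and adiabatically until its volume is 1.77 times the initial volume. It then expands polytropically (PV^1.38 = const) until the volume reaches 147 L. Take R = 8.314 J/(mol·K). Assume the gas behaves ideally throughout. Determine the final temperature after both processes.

P₁ = nRT₁/V₁ = 5.34×8.314×347/17.1 = 901 kPa.
Step 1 — Adiabatic: TV^(γ−1) = const ⇒ T₂ = 347×(0.565)^0.310 = 291 K; PV^γ = const ⇒ P₂ = 426 kPa.
ΔU = nCvΔT = 5.34×26.8×(291−347) = -8060 J.
Q = 0 for an adiabatic process, so W = −ΔU = 8060 J.
State after step 1: P = 426 kPa, V = 30.3 L, T = 291 K.
Step 2 — Polytropic n=1.38: T₂ = T₁(V₁/V₂)^(n−1) = 291×(0.206)^0.38 = 159 K; P₂ = P₁(V₁/V₂)^n = 48.2 kPa.
W = (P₁V₁−P₂V₂)/(n−1) = (426×30.3−48.2×147)/0.38 = 15300 J.
ΔU = nCvΔT = 5.34×26.8×(159−291) = -18800 J.
Q = ΔU + W = -3460 J.
Net over both steps: W = 23400 J, Q = -3460 J, ΔU = -26900 J.

159 K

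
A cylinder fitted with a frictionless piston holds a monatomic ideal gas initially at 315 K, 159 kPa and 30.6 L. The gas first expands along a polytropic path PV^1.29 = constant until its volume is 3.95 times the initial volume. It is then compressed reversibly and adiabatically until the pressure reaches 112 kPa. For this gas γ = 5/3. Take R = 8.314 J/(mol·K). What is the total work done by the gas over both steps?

n = P₁V₁/(RT₁) = 159×30.6/(8.314×315) = 1.86 mol.
Step 1 — Polytropic n=1.29: T₂ = T₁(V₁/V₂)^(n−1) = 315×(0.253)^0.29 = 211 K; P₂ = P₁(V₁/V₂)^n = 27.0 kPa.
W = (P₁V₁−P₂V₂)/(n−1) = (159×30.6−27.0×121)/0.29 = 5510 J.
ΔU = nCvΔT = 1.86×12.5×(211−315) = -2400 J.
Q = ΔU + W = 3110 J.
State after step 1: P = 27.0 kPa, V = 121 L, T = 211 K.
Step 2 — Adiabatic: T₂/T₁ = (P₂/P₁)^((γ−1)/γ) ⇒ T₂ = 211×(4.14)^0.400 = 373 K; V₂ = 51.5 L.
ΔU = nCvΔT = 1.86×12.5×(373−211) = 3750 J.
Q = 0 for an adiabatic process, so W = −ΔU = -3750 J.
Net over both steps: W = 1760 J, Q = 3110 J, ΔU = 1350 J.

1760 J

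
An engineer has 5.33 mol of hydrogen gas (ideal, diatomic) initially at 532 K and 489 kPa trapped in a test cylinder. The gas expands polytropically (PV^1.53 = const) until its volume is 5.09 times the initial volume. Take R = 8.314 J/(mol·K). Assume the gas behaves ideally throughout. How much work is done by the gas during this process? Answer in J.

V₁ = nRT₁/P₁ = 5.33×8.314×532/489 = 48.2 L.
Polytropic n=1.53: T₂ = T₁(V₁/V₂)^(n−1) = 532×(0.196)^0.53 = 225 K; P₂ = P₁(V₁/V₂)^n = 40.6 kPa.
W = (P₁V₁−P₂V₂)/(n−1) = (489×48.2−40.6×245)/0.53 = 25700 J.

25700 J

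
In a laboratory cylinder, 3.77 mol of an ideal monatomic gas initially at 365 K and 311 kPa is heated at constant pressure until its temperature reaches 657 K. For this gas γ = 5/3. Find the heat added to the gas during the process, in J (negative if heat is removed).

V₁ = nRT₁/P₁ = 3.77×8.314×365/311 = 36.8 L.
Isobaric: P stays 311 kPa; V/T = const ⇒ T₂ = 657 K, V₂ = 66.2 L.
W = PΔV = 311×(66.2−36.8) kPa·L = 9150 J.
ΔU = nCvΔT = 3.77×12.5×(657−365) = 13700 J.
Q = ΔU + W = nCpΔT = 22900 J.

22900 J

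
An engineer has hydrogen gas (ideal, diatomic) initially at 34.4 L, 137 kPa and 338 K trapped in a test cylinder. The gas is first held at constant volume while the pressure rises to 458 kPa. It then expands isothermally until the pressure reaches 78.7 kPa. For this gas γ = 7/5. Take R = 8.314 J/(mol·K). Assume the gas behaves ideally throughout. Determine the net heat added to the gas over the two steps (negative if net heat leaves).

n = P₁V₁/(RT₁) = 137×34.4/(8.314×338) = 1.68 mol.
Step 1 — Isochoric: V stays 34.4 L; P/T = const ⇒ T₂ = 1130 K, P₂ = 458 kPa.
W = 0 (no volume change).
ΔU = nCvΔT = 1.68×20.8×(1130−338) = 27600 J.
Q = ΔU = 27600 J.
State after step 1: P = 458 kPa, V = 34.4 L, T = 1130 K.
Step 2 — Isothermal: T stays 1130 K; PV = const ⇒ V₂ = 200 L, P₂ = 78.7 kPa.
ΔU = 0 (ideal gas, T constant).
W = nRT ln(V₂/V₁) = 1.68×8.314×1130×ln(5.82) = 27700 J.
Q = ΔU + W = 27700 J.
Net over both steps: W = 27700 J, Q = 55400 J, ΔU = 27600 J.

55400 J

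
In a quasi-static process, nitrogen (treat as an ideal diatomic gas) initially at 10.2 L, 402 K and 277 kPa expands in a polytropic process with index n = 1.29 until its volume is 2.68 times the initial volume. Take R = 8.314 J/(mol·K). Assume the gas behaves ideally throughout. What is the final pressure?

77.7 kPa

Polytropic n=1.29: T₂ = T₁(V₁/V₂)^(n−1) = 402×(0.373)^0.29 = 302 K; P₂ = P₁(V₁/V₂)^n = 77.7 kPa.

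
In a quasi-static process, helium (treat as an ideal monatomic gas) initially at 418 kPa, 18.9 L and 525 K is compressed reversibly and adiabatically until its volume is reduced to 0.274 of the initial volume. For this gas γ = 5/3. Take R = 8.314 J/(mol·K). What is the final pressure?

Adiabatic: TV^(γ−1) = const ⇒ T₂ = 525×(3.65)^0.667 = 1240 K; PV^γ = const ⇒ P₂ = 3620 kPa.

3620 kPa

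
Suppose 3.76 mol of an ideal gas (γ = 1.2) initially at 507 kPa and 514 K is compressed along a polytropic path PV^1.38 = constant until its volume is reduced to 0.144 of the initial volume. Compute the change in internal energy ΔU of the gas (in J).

V₁ = nRT₁/P₁ = 3.76×8.314×514/507 = 31.7 L.
Polytropic n=1.38: T₂ = T₁(V₁/V₂)^(n−1) = 514×(6.94)^0.38 = 1070 K; P₂ = P₁(V₁/V₂)^n = 7350 kPa.
For an ideal gas ΔU = nCvΔT with Cv = R/(γ−1) = 41.6 J/(mol·K).
ΔU = 3.76×41.6×(1070−514) = 87400 J.

87400 J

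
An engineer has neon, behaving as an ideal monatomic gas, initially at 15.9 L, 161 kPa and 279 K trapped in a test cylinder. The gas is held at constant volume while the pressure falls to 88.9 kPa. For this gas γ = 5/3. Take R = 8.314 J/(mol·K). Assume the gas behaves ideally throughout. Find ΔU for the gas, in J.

-1720 J

n = P₁V₁/(RT₁) = 161×15.9/(8.314×279) = 1.10 mol.
Isochoric: V stays 15.9 L; P/T = const ⇒ T₂ = 154 K, P₂ = 88.9 kPa.
For an ideal gas ΔU = nCvΔT with Cv = (3/2)R = 12.5 J/(mol·K).
ΔU = 1.10×12.5×(154−279) = -1720 J.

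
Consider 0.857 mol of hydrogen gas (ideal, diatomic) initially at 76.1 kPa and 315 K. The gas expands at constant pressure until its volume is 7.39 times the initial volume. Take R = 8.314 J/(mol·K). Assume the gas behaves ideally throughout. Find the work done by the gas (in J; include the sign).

14300 J

V₁ = nRT₁/P₁ = 0.857×8.314×315/76.1 = 29.5 L.
Isobaric: P stays 76.1 kPa; V/T = const ⇒ T₂ = 2330 K, V₂ = 218 L.
W = PΔV = 76.1×(218−29.5) kPa·L = 14300 J.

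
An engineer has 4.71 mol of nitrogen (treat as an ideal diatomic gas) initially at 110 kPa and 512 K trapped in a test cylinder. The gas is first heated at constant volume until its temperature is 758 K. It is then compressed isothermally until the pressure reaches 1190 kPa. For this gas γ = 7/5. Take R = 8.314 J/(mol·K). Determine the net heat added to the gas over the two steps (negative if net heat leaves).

V₁ = nRT₁/P₁ = 4.71×8.314×512/110 = 182 L.
Step 1 — Isochoric: V stays 182 L; P/T = const ⇒ T₂ = 758 K, P₂ = 163 kPa.
W = 0 (no volume change).
ΔU = nCvΔT = 4.71×20.8×(758−512) = 24100 J.
Q = ΔU = 24100 J.
State after step 1: P = 163 kPa, V = 182 L, T = 758 K.
Step 2 — Isothermal: T stays 758 K; PV = const ⇒ V₂ = 24.9 L, P₂ = 1190 kPa.
ΔU = 0 (ideal gas, T constant).
W = nRT ln(V₂/V₁) = 4.71×8.314×758×ln(0.137) = -59000 J.
Q = ΔU + W = -59000 J.
Net over both steps: W = -59000 J, Q = -35000 J, ΔU = 24100 J.

-35000 J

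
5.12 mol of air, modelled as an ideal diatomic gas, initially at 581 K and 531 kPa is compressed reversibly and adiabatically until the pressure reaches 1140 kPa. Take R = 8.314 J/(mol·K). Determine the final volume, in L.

27.0 L

V₁ = nRT₁/P₁ = 5.12×8.314×581/531 = 46.6 L.
Adiabatic: T₂/T₁ = (P₂/P₁)^((γ−1)/γ) ⇒ T₂ = 581×(2.15)^0.286 = 723 K; V₂ = 27.0 L.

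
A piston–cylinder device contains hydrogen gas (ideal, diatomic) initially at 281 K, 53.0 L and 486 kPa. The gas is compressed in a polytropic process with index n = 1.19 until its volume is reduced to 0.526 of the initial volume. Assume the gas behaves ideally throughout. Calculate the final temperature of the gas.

Polytropic n=1.19: T₂ = T₁(V₁/V₂)^(n−1) = 281×(1.90)^0.19 = 317 K; P₂ = P₁(V₁/V₂)^n = 1040 kPa.

317 K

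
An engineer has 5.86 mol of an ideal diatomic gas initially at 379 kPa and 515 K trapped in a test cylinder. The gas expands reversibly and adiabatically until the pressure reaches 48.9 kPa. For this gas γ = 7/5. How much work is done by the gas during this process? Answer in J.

27800 J

V₁ = nRT₁/P₁ = 5.86×8.314×515/379 = 66.2 L.
Adiabatic: T₂/T₁ = (P₂/P₁)^((γ−1)/γ) ⇒ T₂ = 515×(0.129)^0.286 = 287 K; V₂ = 286 L.
ΔU = nCvΔT = 5.86×20.8×(287−515) = -27800 J.
Q = 0 for an adiabatic process, so W = −ΔU = 27800 J.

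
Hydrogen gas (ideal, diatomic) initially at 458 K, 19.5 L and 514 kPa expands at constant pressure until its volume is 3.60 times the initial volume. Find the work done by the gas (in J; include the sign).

n = P₁V₁/(RT₁) = 514×19.5/(8.314×458) = 2.63 mol.
Isobaric: P stays 514 kPa; V/T = const ⇒ T₂ = 1650 K, V₂ = 70.2 L.
W = PΔV = 514×(70.2−19.5) kPa·L = 26100 J.

26100 J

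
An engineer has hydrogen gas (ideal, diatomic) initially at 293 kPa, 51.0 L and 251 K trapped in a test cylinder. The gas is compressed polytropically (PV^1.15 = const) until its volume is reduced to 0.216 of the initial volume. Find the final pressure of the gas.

1710 kPa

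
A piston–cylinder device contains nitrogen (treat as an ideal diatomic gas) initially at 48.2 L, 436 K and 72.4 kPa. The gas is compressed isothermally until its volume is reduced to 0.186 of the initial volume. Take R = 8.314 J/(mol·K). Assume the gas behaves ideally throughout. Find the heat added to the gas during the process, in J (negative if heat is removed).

n = P₁V₁/(RT₁) = 72.4×48.2/(8.314×436) = 0.963 mol.
Isothermal: T stays 436 K; PV = const ⇒ V₂ = 8.97 L, P₂ = 389 kPa.
ΔU = 0 (ideal gas, T constant).
W = nRT ln(V₂/V₁) = 0.963×8.314×436×ln(0.186) = -5870 J.
Q = ΔU + W = -5870 J.

-5870 J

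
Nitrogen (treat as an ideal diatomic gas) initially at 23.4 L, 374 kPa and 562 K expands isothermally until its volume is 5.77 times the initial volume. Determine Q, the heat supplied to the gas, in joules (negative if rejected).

15300 J

n = P₁V₁/(RT₁) = 374×23.4/(8.314×562) = 1.87 mol.
Isothermal: T stays 562 K; PV = const ⇒ V₂ = 135 L, P₂ = 64.8 kPa.
ΔU = 0 (ideal gas, T constant).
W = nRT ln(V₂/V₁) = 1.87×8.314×562×ln(5.77) = 15300 J.
Q = ΔU + W = 15300 J.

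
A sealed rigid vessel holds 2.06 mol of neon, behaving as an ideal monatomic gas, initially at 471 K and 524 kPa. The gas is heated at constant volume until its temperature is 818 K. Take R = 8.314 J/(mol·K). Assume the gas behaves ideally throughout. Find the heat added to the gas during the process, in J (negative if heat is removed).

8910 J

V₁ = nRT₁/P₁ = 2.06×8.314×471/524 = 15.4 L.
Isochoric: V stays 15.4 L; P/T = const ⇒ T₂ = 818 K, P₂ = 910 kPa.
W = 0 (no volume change).
ΔU = nCvΔT = 2.06×12.5×(818−471) = 8910 J.
Q = ΔU = 8910 J.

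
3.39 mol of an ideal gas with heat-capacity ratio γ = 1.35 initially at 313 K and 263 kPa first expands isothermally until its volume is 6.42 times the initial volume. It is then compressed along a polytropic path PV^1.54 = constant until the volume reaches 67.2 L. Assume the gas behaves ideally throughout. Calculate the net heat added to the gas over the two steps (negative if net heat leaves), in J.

V₁ = nRT₁/P₁ = 3.39×8.314×313/263 = 33.5 L.
Step 1 — Isothermal: T stays 313 K; PV = const ⇒ V₂ = 215 L, P₂ = 41.0 kPa.
ΔU = 0 (ideal gas, T constant).
W = nRT ln(V₂/V₁) = 3.39×8.314×313×ln(6.42) = 16400 J.
Q = ΔU + W = 16400 J.
State after step 1: P = 41.0 kPa, V = 215 L, T = 313 K.
Step 2 — Polytropic n=1.54: T₂ = T₁(V₁/V₂)^(n−1) = 313×(3.20)^0.54 = 587 K; P₂ = P₁(V₁/V₂)^n = 246 kPa.
W = (P₁V₁−P₂V₂)/(n−1) = (41.0×215−246×67.2)/0.54 = -14300 J.
ΔU = nCvΔT = 3.39×23.8×(587−313) = 22100 J.
Q = ΔU + W = 7760 J.
Net over both steps: W = 2100 J, Q = 24200 J, ΔU = 22100 J.

24200 J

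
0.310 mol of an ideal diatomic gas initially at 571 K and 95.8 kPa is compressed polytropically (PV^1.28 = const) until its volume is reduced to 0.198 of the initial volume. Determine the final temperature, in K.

V₁ = nRT₁/P₁ = 0.310×8.314×571/95.8 = 15.4 L.
Polytropic n=1.28: T₂ = T₁(V₁/V₂)^(n−1) = 571×(5.05)^0.28 = 899 K; P₂ = P₁(V₁/V₂)^n = 761 kPa.

899 K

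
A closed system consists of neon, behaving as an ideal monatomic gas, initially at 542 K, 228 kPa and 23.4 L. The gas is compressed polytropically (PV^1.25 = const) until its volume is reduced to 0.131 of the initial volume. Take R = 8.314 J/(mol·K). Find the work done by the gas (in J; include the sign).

n = P₁V₁/(RT₁) = 228×23.4/(8.314×542) = 1.18 mol.
Polytropic n=1.25: T₂ = T₁(V₁/V₂)^(n−1) = 542×(7.63)^0.25 = 901 K; P₂ = P₁(V₁/V₂)^n = 2890 kPa.
W = (P₁V₁−P₂V₂)/(n−1) = (228×23.4−2890×3.07)/0.25 = -14100 J.

-14100 J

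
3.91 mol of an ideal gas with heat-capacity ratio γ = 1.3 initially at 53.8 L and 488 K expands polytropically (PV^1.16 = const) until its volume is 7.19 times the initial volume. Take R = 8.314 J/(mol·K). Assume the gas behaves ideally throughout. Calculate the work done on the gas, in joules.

P₁ = nRT₁/V₁ = 3.91×8.314×488/53.8 = 295 kPa.
Polytropic n=1.16: T₂ = T₁(V₁/V₂)^(n−1) = 488×(0.139)^0.16 = 356 K; P₂ = P₁(V₁/V₂)^n = 29.9 kPa.
W = (P₁V₁−P₂V₂)/(n−1) = (295×53.8−29.9×387)/0.16 = 26800 J.
Work done on the gas = −W_by = -26800 J.

-26800 J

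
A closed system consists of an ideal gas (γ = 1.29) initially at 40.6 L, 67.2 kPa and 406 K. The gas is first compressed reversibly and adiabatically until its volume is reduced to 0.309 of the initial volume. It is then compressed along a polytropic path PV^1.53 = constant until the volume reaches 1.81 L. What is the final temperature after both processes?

n = P₁V₁/(RT₁) = 67.2×40.6/(8.314×406) = 0.808 mol.
Step 1 — Adiabatic: TV^(γ−1) = const ⇒ T₂ = 406×(3.24)^0.290 = 571 K; PV^γ = const ⇒ P₂ = 306 kPa.
ΔU = nCvΔT = 0.808×28.7×(571−406) = 3820 J.
Q = 0 for an adiabatic process, so W = −ΔU = -3820 J.
State after step 1: P = 306 kPa, V = 12.5 L, T = 571 K.
Step 2 — Polytropic n=1.53: T₂ = T₁(V₁/V₂)^(n−1) = 571×(6.93)^0.53 = 1590 K; P₂ = P₁(V₁/V₂)^n = 5910 kPa.
W = (P₁V₁−P₂V₂)/(n−1) = (306×12.5−5910×1.81)/0.53 = -13000 J.
ΔU = nCvΔT = 0.808×28.7×(1590−571) = 23700 J.
Q = ΔU + W = 10700 J.
Net over both steps: W = -16800 J, Q = 10700 J, ΔU = 27500 J.

1590 K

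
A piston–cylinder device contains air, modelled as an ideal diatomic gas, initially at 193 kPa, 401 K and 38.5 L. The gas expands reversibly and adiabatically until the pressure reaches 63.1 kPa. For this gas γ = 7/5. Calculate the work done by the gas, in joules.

5080 J

n = P₁V₁/(RT₁) = 193×38.5/(8.314×401) = 2.23 mol.
Adiabatic: T₂/T₁ = (P₂/P₁)^((γ−1)/γ) ⇒ T₂ = 401×(0.327)^0.286 = 291 K; V₂ = 85.6 L.
ΔU = nCvΔT = 2.23×20.8×(291−401) = -5080 J.
Q = 0 for an adiabatic process, so W = −ΔU = 5080 J.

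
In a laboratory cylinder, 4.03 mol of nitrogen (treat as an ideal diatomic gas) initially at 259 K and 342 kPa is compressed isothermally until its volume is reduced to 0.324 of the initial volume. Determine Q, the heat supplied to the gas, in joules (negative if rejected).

-9780 J

V₁ = nRT₁/P₁ = 4.03×8.314×259/342 = 25.4 L.
Isothermal: T stays 259 K; PV = const ⇒ V₂ = 8.22 L, P₂ = 1060 kPa.
ΔU = 0 (ideal gas, T constant).
W = nRT ln(V₂/V₁) = 4.03×8.314×259×ln(0.324) = -9780 J.
Q = ΔU + W = -9780 J.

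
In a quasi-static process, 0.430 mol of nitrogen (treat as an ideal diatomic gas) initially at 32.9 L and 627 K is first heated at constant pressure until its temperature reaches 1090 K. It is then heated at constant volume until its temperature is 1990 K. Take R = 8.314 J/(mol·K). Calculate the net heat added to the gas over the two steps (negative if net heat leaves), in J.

P₁ = nRT₁/V₁ = 0.430×8.314×627/32.9 = 68.1 kPa.
Step 1 — Isobaric: P stays 68.1 kPa; V/T = const ⇒ T₂ = 1090 K, V₂ = 57.2 L.
W = PΔV = 68.1×(57.2−32.9) kPa·L = 1660 J.
ΔU = nCvΔT = 0.430×20.8×(1090−627) = 4140 J.
Q = ΔU + W = nCpΔT = 5790 J.
State after step 1: P = 68.1 kPa, V = 57.2 L, T = 1090 K.
Step 2 — Isochoric: V stays 57.2 L; P/T = const ⇒ T₂ = 1990 K, P₂ = 124 kPa.
W = 0 (no volume change).
ΔU = nCvΔT = 0.430×20.8×(1990−1090) = 8040 J.
Q = ΔU = 8040 J.
Net over both steps: W = 1660 J, Q = 13800 J, ΔU = 12200 J.

13800 J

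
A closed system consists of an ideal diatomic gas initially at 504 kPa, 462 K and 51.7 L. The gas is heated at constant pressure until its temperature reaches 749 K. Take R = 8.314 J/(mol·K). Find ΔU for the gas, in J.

n = P₁V₁/(RT₁) = 504×51.7/(8.314×462) = 6.78 mol.
Isobaric: P stays 504 kPa; V/T = const ⇒ T₂ = 749 K, V₂ = 83.8 L.
For an ideal gas ΔU = nCvΔT with Cv = (5/2)R = 20.8 J/(mol·K).
ΔU = 6.78×20.8×(749−462) = 40500 J.

40500 J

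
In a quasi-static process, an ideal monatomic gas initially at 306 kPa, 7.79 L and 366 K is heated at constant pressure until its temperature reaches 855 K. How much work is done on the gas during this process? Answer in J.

-3180 J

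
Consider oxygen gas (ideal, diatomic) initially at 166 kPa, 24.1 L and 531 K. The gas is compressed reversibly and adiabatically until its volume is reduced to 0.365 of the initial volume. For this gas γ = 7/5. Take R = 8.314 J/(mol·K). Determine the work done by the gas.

n = P₁V₁/(RT₁) = 166×24.1/(8.314×531) = 0.906 mol.
Adiabatic: TV^(γ−1) = const ⇒ T₂ = 531×(2.74)^0.400 = 795 K; PV^γ = const ⇒ P₂ = 681 kPa.
ΔU = nCvΔT = 0.906×20.8×(795−531) = 4970 J.
Q = 0 for an adiabatic process, so W = −ΔU = -4970 J.

-4970 J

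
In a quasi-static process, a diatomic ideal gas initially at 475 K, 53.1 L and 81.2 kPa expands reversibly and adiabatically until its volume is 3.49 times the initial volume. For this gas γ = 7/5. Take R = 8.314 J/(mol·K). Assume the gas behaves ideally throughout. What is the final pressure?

14.1 kPa

Adiabatic: TV^(γ−1) = const ⇒ T₂ = 475×(0.287)^0.400 = 288 K; PV^γ = const ⇒ P₂ = 14.1 kPa.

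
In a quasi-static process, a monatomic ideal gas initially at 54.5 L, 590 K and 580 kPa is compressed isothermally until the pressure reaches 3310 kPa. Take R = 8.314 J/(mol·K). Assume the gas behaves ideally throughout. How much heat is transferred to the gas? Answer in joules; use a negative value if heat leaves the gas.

-55100 J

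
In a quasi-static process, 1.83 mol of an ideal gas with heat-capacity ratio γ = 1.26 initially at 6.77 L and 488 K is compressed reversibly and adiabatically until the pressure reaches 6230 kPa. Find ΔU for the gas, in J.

12300 J

P₁ = nRT₁/V₁ = 1.83×8.314×488/6.77 = 1100 kPa.
Adiabatic: T₂/T₁ = (P₂/P₁)^((γ−1)/γ) ⇒ T₂ = 488×(5.68)^0.206 = 698 K; V₂ = 1.71 L.
For an ideal gas ΔU = nCvΔT with Cv = R/(γ−1) = 32.0 J/(mol·K).
ΔU = 1.83×32.0×(698−488) = 12300 J.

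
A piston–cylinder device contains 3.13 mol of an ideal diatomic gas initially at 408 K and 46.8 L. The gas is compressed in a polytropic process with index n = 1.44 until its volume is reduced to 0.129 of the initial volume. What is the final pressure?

4330 kPa

P₁ = nRT₁/V₁ = 3.13×8.314×408/46.8 = 227 kPa.
Polytropic n=1.44: T₂ = T₁(V₁/V₂)^(n−1) = 408×(7.75)^0.44 = 1000 K; P₂ = P₁(V₁/V₂)^n = 4330 kPa.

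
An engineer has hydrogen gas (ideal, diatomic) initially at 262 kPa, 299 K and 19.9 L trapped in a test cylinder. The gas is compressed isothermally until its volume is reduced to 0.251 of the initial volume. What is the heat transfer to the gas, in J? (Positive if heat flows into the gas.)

-7210 J

n = P₁V₁/(RT₁) = 262×19.9/(8.314×299) = 2.10 mol.
Isothermal: T stays 299 K; PV = const ⇒ V₂ = 4.99 L, P₂ = 1040 kPa.
ΔU = 0 (ideal gas, T constant).
W = nRT ln(V₂/V₁) = 2.10×8.314×299×ln(0.251) = -7210 J.
Q = ΔU + W = -7210 J.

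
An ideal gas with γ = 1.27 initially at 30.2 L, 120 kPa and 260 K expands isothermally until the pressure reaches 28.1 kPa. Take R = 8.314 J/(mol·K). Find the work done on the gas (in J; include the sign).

-5260 J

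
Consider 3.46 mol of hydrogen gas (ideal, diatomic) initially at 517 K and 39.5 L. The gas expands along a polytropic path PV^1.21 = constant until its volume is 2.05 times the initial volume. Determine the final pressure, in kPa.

P₁ = nRT₁/V₁ = 3.46×8.314×517/39.5 = 377 kPa.
Polytropic n=1.21: T₂ = T₁(V₁/V₂)^(n−1) = 517×(0.488)^0.21 = 445 K; P₂ = P₁(V₁/V₂)^n = 158 kPa.

158 kPa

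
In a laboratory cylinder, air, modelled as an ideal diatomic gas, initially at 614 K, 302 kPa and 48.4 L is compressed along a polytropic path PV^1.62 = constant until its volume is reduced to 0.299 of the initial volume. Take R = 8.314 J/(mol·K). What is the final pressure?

2140 kPa

Polytropic n=1.62: T₂ = T₁(V₁/V₂)^(n−1) = 614×(3.34)^0.62 = 1300 K; P₂ = P₁(V₁/V₂)^n = 2140 kPa.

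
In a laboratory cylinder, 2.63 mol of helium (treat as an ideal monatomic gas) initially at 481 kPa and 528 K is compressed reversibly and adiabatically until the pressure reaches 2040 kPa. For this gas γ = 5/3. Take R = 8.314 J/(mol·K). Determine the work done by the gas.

V₁ = nRT₁/P₁ = 2.63×8.314×528/481 = 24.0 L.
Adiabatic: T₂/T₁ = (P₂/P₁)^((γ−1)/γ) ⇒ T₂ = 528×(4.24)^0.400 = 941 K; V₂ = 10.1 L.
ΔU = nCvΔT = 2.63×12.5×(941−528) = 13500 J.
Q = 0 for an adiabatic process, so W = −ΔU = -13500 J.

-13500 J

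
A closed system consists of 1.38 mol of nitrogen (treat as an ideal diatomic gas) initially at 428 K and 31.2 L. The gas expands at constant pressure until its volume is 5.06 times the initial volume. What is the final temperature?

2170 K

P₁ = nRT₁/V₁ = 1.38×8.314×428/31.2 = 157 kPa.
Isobaric: P stays 157 kPa; V/T = const ⇒ T₂ = 2170 K, V₂ = 158 L.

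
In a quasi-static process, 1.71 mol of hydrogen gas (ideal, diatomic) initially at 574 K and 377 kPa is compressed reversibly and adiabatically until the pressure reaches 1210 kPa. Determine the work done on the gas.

8070 J

V₁ = nRT₁/P₁ = 1.71×8.314×574/377 = 21.6 L.
Adiabatic: T₂/T₁ = (P₂/P₁)^((γ−1)/γ) ⇒ T₂ = 574×(3.21)^0.286 = 801 K; V₂ = 9.41 L.
ΔU = nCvΔT = 1.71×20.8×(801−574) = 8070 J.
Q = 0 for an adiabatic process, so W = −ΔU = -8070 J.
Work done on the gas = −W_by = 8070 J.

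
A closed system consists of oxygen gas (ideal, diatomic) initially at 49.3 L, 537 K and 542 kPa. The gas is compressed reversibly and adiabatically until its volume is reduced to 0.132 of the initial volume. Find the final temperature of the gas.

1210 K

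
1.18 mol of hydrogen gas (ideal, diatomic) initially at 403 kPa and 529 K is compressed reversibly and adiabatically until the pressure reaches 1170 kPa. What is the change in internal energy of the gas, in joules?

4620 J

V₁ = nRT₁/P₁ = 1.18×8.314×529/403 = 12.9 L.
Adiabatic: T₂/T₁ = (P₂/P₁)^((γ−1)/γ) ⇒ T₂ = 529×(2.90)^0.286 = 717 K; V₂ = 6.01 L.
For an ideal gas ΔU = nCvΔT with Cv = (5/2)R = 20.8 J/(mol·K).
ΔU = 1.18×20.8×(717−529) = 4620 J.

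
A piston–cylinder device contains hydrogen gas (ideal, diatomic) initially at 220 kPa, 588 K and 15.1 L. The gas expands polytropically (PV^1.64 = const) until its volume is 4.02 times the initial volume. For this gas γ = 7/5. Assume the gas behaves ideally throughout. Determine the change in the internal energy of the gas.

-4900 J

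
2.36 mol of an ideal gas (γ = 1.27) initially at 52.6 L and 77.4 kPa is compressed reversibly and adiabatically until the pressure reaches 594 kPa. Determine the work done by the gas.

-8180 J

T₁ = P₁V₁/(nR) = 77.4×52.6/(2.36×8.314) = 207 K.
Adiabatic: T₂/T₁ = (P₂/P₁)^((γ−1)/γ) ⇒ T₂ = 207×(7.67)^0.213 = 320 K; V₂ = 10.6 L.
ΔU = nCvΔT = 2.36×30.8×(320−207) = 8180 J.
Q = 0 for an adiabatic process, so W = −ΔU = -8180 J.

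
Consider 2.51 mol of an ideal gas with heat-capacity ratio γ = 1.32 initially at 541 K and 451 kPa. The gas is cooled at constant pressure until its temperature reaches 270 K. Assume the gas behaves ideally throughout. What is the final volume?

V₁ = nRT₁/P₁ = 2.51×8.314×541/451 = 25.0 L.
Isobaric: P stays 451 kPa; V/T = const ⇒ T₂ = 270 K, V₂ = 12.5 L.

12.5 L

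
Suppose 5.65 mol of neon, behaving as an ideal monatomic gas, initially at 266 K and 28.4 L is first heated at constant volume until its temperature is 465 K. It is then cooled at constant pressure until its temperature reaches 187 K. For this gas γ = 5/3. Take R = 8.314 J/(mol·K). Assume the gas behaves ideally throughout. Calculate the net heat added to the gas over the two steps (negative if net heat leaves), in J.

-18600 J

P₁ = nRT₁/V₁ = 5.65×8.314×266/28.4 = 440 kPa.
Step 1 — Isochoric: V stays 28.4 L; P/T = const ⇒ T₂ = 465 K, P₂ = 769 kPa.
W = 0 (no volume change).
ΔU = nCvΔT = 5.65×12.5×(465−266) = 14000 J.
Q = ΔU = 14000 J.
State after step 1: P = 769 kPa, V = 28.4 L, T = 465 K.
Step 2 — Isobaric: P stays 769 kPa; V/T = const ⇒ T₂ = 187 K, V₂ = 11.4 L.
W = PΔV = 769×(11.4−28.4) kPa·L = -13100 J.
ΔU = nCvΔT = 5.65×12.5×(187−465) = -19600 J.
Q = ΔU + W = nCpΔT = -32600 J.
Net over both steps: W = -13100 J, Q = -18600 J, ΔU = -5570 J.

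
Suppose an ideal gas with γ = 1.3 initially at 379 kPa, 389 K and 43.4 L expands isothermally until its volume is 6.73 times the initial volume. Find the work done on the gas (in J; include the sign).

-31400 J

n = P₁V₁/(RT₁) = 379×43.4/(8.314×389) = 5.09 mol.
Isothermal: T stays 389 K; PV = const ⇒ V₂ = 292 L, P₂ = 56.3 kPa.
W = nRT ln(V₂/V₁) = 5.09×8.314×389×ln(6.73) = 31400 J.
Work done on the gas = −W_by = -31400 J.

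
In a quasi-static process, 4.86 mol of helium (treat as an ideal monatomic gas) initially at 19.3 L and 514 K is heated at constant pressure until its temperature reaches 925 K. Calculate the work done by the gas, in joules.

P₁ = nRT₁/V₁ = 4.86×8.314×514/19.3 = 1080 kPa.
Isobaric: P stays 1080 kPa; V/T = const ⇒ T₂ = 925 K, V₂ = 34.7 L.
W = PΔV = 1080×(34.7−19.3) kPa·L = 16600 J.

16600 J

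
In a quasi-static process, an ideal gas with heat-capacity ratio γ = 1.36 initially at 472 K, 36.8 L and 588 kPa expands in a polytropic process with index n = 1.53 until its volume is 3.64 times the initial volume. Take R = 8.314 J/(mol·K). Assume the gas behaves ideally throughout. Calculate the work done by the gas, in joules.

20200 J

n = P₁V₁/(RT₁) = 588×36.8/(8.314×472) = 5.51 mol.
Polytropic n=1.53: T₂ = T₁(V₁/V₂)^(n−1) = 472×(0.275)^0.53 = 238 K; P₂ = P₁(V₁/V₂)^n = 81.5 kPa.
W = (P₁V₁−P₂V₂)/(n−1) = (588×36.8−81.5×134)/0.53 = 20200 J.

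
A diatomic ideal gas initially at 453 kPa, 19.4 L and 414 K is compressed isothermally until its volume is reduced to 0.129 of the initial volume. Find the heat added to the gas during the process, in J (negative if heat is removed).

-18000 J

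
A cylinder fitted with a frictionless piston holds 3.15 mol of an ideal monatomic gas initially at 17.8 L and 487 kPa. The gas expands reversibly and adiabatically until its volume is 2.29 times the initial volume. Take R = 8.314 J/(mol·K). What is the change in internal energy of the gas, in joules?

-5520 J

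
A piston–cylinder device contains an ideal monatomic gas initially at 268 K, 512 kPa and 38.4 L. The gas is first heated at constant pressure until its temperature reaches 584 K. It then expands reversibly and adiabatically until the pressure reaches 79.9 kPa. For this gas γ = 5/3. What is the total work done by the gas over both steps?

56900 J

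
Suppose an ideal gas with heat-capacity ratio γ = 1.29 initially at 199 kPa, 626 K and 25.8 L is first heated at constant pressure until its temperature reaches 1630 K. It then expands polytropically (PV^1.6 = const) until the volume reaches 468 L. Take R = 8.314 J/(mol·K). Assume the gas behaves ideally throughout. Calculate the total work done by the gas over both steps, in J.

n = P₁V₁/(RT₁) = 199×25.8/(8.314×626) = 0.986 mol.
Step 1 — Isobaric: P stays 199 kPa; V/T = const ⇒ T₂ = 1630 K, V₂ = 67.2 L.
W = PΔV = 199×(67.2−25.8) kPa·L = 8230 J.
ΔU = nCvΔT = 0.986×28.7×(1630−626) = 28400 J.
Q = ΔU + W = nCpΔT = 36600 J.
State after step 1: P = 199 kPa, V = 67.2 L, T = 1630 K.
Step 2 — Polytropic n=1.6: T₂ = T₁(V₁/V₂)^(n−1) = 1630×(0.144)^0.60 = 509 K; P₂ = P₁(V₁/V₂)^n = 8.91 kPa.
W = (P₁V₁−P₂V₂)/(n−1) = (199×67.2−8.91×468)/0.60 = 15300 J.
ΔU = nCvΔT = 0.986×28.7×(509−1630) = -31700 J.
Q = ΔU + W = -16400 J.
Net over both steps: W = 23600 J, Q = 20200 J, ΔU = -3320 J.

23600 J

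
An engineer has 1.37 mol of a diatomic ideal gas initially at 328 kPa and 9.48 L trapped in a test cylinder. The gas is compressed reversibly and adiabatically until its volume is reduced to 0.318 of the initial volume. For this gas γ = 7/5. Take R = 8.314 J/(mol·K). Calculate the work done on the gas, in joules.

4520 J

T₁ = P₁V₁/(nR) = 328×9.48/(1.37×8.314) = 273 K.
Adiabatic: TV^(γ−1) = const ⇒ T₂ = 273×(3.14)^0.400 = 432 K; PV^γ = const ⇒ P₂ = 1630 kPa.
ΔU = nCvΔT = 1.37×20.8×(432−273) = 4520 J.
Q = 0 for an adiabatic process, so W = −ΔU = -4520 J.
Work done on the gas = −W_by = 4520 J.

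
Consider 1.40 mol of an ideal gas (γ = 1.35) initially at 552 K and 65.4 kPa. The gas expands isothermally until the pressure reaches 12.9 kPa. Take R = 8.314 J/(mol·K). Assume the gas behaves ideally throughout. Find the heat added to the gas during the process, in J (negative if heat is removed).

V₁ = nRT₁/P₁ = 1.40×8.314×552/65.4 = 98.2 L.
Isothermal: T stays 552 K; PV = const ⇒ V₂ = 498 L, P₂ = 12.9 kPa.
ΔU = 0 (ideal gas, T constant).
W = nRT ln(V₂/V₁) = 1.40×8.314×552×ln(5.07) = 10400 J.
Q = ΔU + W = 10400 J.

10400 J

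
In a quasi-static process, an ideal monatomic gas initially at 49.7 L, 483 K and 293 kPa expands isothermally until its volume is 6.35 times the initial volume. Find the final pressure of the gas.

46.1 kPa

Isothermal: T stays 483 K; PV = const ⇒ V₂ = 316 L, P₂ = 46.1 kPa.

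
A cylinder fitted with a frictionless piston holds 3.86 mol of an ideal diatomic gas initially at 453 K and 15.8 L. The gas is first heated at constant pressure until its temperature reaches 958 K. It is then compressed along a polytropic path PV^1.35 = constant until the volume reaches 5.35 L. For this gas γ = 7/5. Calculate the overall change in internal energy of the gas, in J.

110000 J

P₁ = nRT₁/V₁ = 3.86×8.314×453/15.8 = 920 kPa.
Step 1 — Isobaric: P stays 920 kPa; V/T = const ⇒ T₂ = 958 K, V₂ = 33.4 L.
W = PΔV = 920×(33.4−15.8) kPa·L = 16200 J.
ΔU = nCvΔT = 3.86×20.8×(958−453) = 40500 J.
Q = ΔU + W = nCpΔT = 56700 J.
State after step 1: P = 920 kPa, V = 33.4 L, T = 958 K.
Step 2 — Polytropic n=1.35: T₂ = T₁(V₁/V₂)^(n−1) = 958×(6.25)^0.35 = 1820 K; P₂ = P₁(V₁/V₂)^n = 10900 kPa.
W = (P₁V₁−P₂V₂)/(n−1) = (920×33.4−10900×5.35)/0.35 = -78900 J.
ΔU = nCvΔT = 3.86×20.8×(1820−958) = 69100 J.
Q = ΔU + W = -9870 J.
Net over both steps: W = -62700 J, Q = 46900 J, ΔU = 110000 J.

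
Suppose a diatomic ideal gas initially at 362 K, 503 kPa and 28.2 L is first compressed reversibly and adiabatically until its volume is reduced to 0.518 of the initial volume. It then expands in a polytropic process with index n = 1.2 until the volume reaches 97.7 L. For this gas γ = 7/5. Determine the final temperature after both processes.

n = P₁V₁/(RT₁) = 503×28.2/(8.314×362) = 4.71 mol.
Step 1 — Adiabatic: TV^(γ−1) = const ⇒ T₂ = 362×(1.93)^0.400 = 471 K; PV^γ = const ⇒ P₂ = 1260 kPa.
ΔU = nCvΔT = 4.71×20.8×(471−362) = 10700 J.
Q = 0 for an adiabatic process, so W = −ΔU = -10700 J.
State after step 1: P = 1260 kPa, V = 14.6 L, T = 471 K.
Step 2 — Polytropic n=1.2: T₂ = T₁(V₁/V₂)^(n−1) = 471×(0.150)^0.20 = 322 K; P₂ = P₁(V₁/V₂)^n = 129 kPa.
W = (P₁V₁−P₂V₂)/(n−1) = (1260×14.6−129×97.7)/0.20 = 29200 J.
ΔU = nCvΔT = 4.71×20.8×(322−471) = -14600 J.
Q = ΔU + W = 14600 J.
Net over both steps: W = 18500 J, Q = 14600 J, ΔU = -3910 J.

322 K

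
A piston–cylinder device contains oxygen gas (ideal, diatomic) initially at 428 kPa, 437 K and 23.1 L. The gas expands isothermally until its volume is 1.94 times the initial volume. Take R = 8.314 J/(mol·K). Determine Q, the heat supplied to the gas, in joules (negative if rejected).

n = P₁V₁/(RT₁) = 428×23.1/(8.314×437) = 2.72 mol.
Isothermal: T stays 437 K; PV = const ⇒ V₂ = 44.8 L, P₂ = 221 kPa.
ΔU = 0 (ideal gas, T constant).
W = nRT ln(V₂/V₁) = 2.72×8.314×437×ln(1.94) = 6550 J.
Q = ΔU + W = 6550 J.

6550 J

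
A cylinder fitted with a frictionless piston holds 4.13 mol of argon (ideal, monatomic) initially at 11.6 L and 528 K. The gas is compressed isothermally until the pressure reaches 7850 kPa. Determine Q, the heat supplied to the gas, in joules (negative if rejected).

-29300 J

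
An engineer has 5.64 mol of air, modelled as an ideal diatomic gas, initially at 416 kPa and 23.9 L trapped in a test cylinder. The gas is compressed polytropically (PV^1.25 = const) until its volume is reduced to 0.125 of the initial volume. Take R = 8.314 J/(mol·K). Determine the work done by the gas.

-27100 J

T₁ = P₁V₁/(nR) = 416×23.9/(5.64×8.314) = 212 K.
Polytropic n=1.25: T₂ = T₁(V₁/V₂)^(n−1) = 212×(8.00)^0.25 = 357 K; P₂ = P₁(V₁/V₂)^n = 5600 kPa.
W = (P₁V₁−P₂V₂)/(n−1) = (416×23.9−5600×2.99)/0.25 = -27100 J.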